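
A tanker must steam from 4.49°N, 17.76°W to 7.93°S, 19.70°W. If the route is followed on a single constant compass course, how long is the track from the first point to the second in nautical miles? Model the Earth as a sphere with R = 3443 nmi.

755 nmi

Δψ = ln[tan(π/4+φ₂/2)/tan(π/4+φ₁/2)] = -0.2173;  Δφ = -0.2168 rad,  Δλ = -0.0339 rad
q = Δφ/Δψ = 0.9976
d = R·√(Δφ² + q²Δλ²) = 3443·0.21939 = 755 nmi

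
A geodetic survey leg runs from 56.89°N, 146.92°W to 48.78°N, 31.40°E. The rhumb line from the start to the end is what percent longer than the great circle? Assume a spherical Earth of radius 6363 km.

Great circle: σ = 1.2971 rad → d_gc = Rσ = 8253.7 km
Rhumb: Δφ = -0.1415, Δλ = +3.1123, Δψ = -0.2352, q = Δφ/Δψ = 0.6018 → d_rh = R√(Δφ²+q²Δλ²) = 11952.6 km
Excess = (11952.6 − 8253.7) / 8253.7 = 3698.9 / 8253.7 = 44.82% ≈ 44.8%

44.8%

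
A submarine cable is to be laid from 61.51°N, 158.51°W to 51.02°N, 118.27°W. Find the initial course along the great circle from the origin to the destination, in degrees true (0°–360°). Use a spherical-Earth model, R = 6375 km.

97.2°

N = sin Δλ·cos φ₂ = +0.4064;  D = cos φ₁ sin φ₂ − sin φ₁ cos φ₂ cos Δλ = -0.0512
initial course = atan2(N, D) = 97.18°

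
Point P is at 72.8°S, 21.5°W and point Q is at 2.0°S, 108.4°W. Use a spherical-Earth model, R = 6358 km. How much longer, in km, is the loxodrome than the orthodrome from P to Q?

Great circle: cos σ = sin φ₁ sin φ₂ + cos φ₁ cos φ₂ cos Δλ,  σ = 1.5215 rad → d_gc = 9673.4 km
Rhumb line: Δψ = +1.8540, q = Δφ/Δψ = 0.6665, d_rh = R√(Δφ²+q²Δλ²) = 10150.5 km
Excess = 10150.5 − 9673.4 = 477.1 ≈ 477 km

477 km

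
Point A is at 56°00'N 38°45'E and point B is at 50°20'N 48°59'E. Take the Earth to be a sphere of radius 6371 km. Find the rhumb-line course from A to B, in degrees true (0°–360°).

132.8°

Δψ = ln[tan(π/4+φ₂/2)/tan(π/4+φ₁/2)] = -0.1653
Δλ = +0.1786 rad (taken the short way round)
course = atan2(Δλ, Δψ) = 132.78°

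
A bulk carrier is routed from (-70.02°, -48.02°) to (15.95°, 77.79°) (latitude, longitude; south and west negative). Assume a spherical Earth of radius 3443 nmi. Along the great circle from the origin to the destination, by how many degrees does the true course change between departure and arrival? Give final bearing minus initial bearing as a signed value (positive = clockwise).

-101.1°

At departure: θ₁ = atan2(sin Δλ cos φ₂, cos φ₁ sin φ₂ − sin φ₁ cos φ₂ cos Δλ) = 119.15°
At arrival: θ₂ = atan2(sin Δλ cos φ₁, −cos φ₂ sin φ₁ + sin φ₂ cos φ₁ cos Δλ) = 18.08°
Δθ = θ₂ − θ₁ = -101.1°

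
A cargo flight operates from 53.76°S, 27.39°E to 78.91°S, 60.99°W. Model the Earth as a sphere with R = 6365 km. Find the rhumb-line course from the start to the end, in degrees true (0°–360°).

Meridional parts: M(φ₁)=-1.1171, M(φ₂)=-2.3322 → ΔM = -1.2151;  Δλ = -1.5425 rad
tan C = Δλ / ΔM = +1.2694 → C = 231.77°

231.8°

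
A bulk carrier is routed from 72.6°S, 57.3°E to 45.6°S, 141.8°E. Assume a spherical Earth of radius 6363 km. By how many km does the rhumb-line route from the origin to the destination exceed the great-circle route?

370 km

Great circle: cos σ = sin φ₁ sin φ₂ + cos φ₁ cos φ₂ cos Δλ,  σ = 0.7928 rad → d_gc = 5044.78 km
Rhumb line: Δψ = +0.9809, q = Δφ/Δψ = 0.4804, d_rh = R√(Δφ²+q²Δλ²) = 5414.34 km
Excess = 5414.34 − 5044.78 = 369.56 ≈ 370 km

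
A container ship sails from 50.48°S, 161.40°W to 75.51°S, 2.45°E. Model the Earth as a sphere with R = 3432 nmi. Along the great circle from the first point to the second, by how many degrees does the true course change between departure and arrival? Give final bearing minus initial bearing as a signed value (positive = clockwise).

-162.3°

At departure: θ₁ = atan2(sin Δλ cos φ₂, cos φ₁ sin φ₂ − sin φ₁ cos φ₂ cos Δλ) = 175.04°
At arrival: θ₂ = atan2(sin Δλ cos φ₁, −cos φ₂ sin φ₁ + sin φ₂ cos φ₁ cos Δλ) = 12.71°
Δθ = θ₂ − θ₁ = -162.3°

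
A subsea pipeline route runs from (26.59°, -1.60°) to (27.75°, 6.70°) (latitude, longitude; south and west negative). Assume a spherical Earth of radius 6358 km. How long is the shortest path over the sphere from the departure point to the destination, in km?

829 km

cos σ = sin φ₁ sin φ₂ + cos φ₁ cos φ₂ cos Δλ
      = sin(26.59°)sin(27.75°) + cos(26.59°)cos(27.75°)cos(8.30°) = 0.9915
σ = 7.473° → d = Rσ = 6358·0.13043 = 829 km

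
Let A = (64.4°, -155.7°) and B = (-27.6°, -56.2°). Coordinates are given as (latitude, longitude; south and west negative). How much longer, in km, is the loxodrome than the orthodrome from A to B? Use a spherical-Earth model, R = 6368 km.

392 km

Great circle: cos σ = sin φ₁ sin φ₂ + cos φ₁ cos φ₂ cos Δλ,  σ = 2.0726 rad → d_gc = 13198.4 km
Rhumb line: Δψ = -1.9834, q = Δφ/Δψ = 0.8096, d_rh = R√(Δφ²+q²Δλ²) = 13590.5 km
Excess = 13590.5 − 13198.4 = 392.1 ≈ 392 km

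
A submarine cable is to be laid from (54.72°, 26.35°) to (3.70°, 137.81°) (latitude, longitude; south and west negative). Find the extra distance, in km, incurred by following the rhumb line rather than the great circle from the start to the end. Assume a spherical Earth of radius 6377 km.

Great circle: cos σ = sin φ₁ sin φ₂ + cos φ₁ cos φ₂ cos Δλ,  σ = 1.7296 rad → d_gc = 11030.0 km
Rhumb line: Δψ = -1.0811, q = Δφ/Δψ = 0.8237, d_rh = R√(Δφ²+q²Δλ²) = 11689.7 km
Excess = 11689.7 − 11030.0 = 659.7 ≈ 660 km

660 km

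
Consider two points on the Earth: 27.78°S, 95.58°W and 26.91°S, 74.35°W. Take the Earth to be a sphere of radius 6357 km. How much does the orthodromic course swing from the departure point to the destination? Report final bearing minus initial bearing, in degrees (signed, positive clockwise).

At departure: θ₁ = atan2(sin Δλ cos φ₂, cos φ₁ sin φ₂ − sin φ₁ cos φ₂ cos Δλ) = 92.31°
At arrival: θ₂ = atan2(sin Δλ cos φ₁, −cos φ₂ sin φ₁ + sin φ₂ cos φ₁ cos Δλ) = 82.47°
Δθ = θ₂ − θ₁ = -9.8°

-9.8°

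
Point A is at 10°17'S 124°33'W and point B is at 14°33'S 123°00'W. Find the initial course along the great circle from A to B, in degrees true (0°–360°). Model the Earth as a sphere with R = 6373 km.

160.6°

N = sin Δλ·cos φ₂ = +0.0262;  D = cos φ₁ sin φ₂ − sin φ₁ cos φ₂ cos Δλ = -0.0745
initial course = atan2(N, D) = 160.63°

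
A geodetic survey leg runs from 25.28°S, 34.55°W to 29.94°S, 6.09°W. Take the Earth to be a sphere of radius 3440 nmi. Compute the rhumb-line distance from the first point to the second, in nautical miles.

1539 nmi

Δψ = ln[tan(π/4+φ₂/2)/tan(π/4+φ₁/2)] = -0.0918;  Δφ = -0.0813 rad,  Δλ = +0.4967 rad
q = Δφ/Δψ = 0.8857
d = R·√(Δφ² + q²Δλ²) = 3440·0.44742 = 1539 nmi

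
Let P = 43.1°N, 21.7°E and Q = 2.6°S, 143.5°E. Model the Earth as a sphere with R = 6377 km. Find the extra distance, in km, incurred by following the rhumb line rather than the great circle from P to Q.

Great circle: cos σ = sin φ₁ sin φ₂ + cos φ₁ cos φ₂ cos Δλ,  σ = 1.9991 rad → d_gc = 12748.5 km
Rhumb line: Δψ = -0.8806, q = Δφ/Δψ = 0.9057, d_rh = R√(Δφ²+q²Δλ²) = 13290.3 km
Excess = 13290.3 − 12748.5 = 541.8 ≈ 542 km

542 km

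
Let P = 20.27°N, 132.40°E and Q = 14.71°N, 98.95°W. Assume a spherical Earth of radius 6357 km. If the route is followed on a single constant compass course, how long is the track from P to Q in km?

Δψ = ln[tan(π/4+φ₂/2)/tan(π/4+φ₁/2)] = -0.1018;  Δφ = -0.0970 rad,  Δλ = +2.2454 rad
q = Δφ/Δψ = 0.9533
d = R·√(Δφ² + q²Δλ²) = 6357·2.14275 = 13621 km

13621 km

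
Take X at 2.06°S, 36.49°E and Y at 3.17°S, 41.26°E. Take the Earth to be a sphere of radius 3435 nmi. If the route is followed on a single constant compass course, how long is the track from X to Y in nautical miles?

293 nmi

Δψ = ln[tan(π/4+φ₂/2)/tan(π/4+φ₁/2)] = -0.0194;  Δφ = -0.0194 rad,  Δλ = +0.0833 rad
q = Δφ/Δψ = 0.9989
d = R·√(Δφ² + q²Δλ²) = 3435·0.08539 = 293 nmi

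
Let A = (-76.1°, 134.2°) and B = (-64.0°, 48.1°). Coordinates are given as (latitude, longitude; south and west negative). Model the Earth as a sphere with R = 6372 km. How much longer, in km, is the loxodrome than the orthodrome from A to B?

Great circle: cos σ = sin φ₁ sin φ₂ + cos φ₁ cos φ₂ cos Δλ,  σ = 0.4957 rad → d_gc = 3158.6 km
Rhumb line: Δψ = +0.6387, q = Δφ/Δψ = 0.3307, d_rh = R√(Δφ²+q²Δλ²) = 3440.4 km
Excess = 3440.4 − 3158.6 = 281.8 ≈ 282 km

282 km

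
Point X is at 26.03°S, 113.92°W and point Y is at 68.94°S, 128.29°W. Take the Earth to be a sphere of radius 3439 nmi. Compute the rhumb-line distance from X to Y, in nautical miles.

Rhumb course C = atan2(Δλ, Δψ) with Δψ = ln[tan(π/4+φ₂/2)/tan(π/4+φ₁/2)] = -1.2119, Δλ = -0.2508 → C = 191.69°
d = R·|Δφ| / |cos C| = 3439·0.74892 / 0.97925 = 2630 nmi

2630 nmi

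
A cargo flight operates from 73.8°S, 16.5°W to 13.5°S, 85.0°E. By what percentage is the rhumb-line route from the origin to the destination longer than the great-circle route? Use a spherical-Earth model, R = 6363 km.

Great circle: σ = 1.3999 rad → d_gc = Rσ = 8907.4 km
Rhumb: Δφ = +1.0524, Δλ = +1.7715, Δψ = +1.7118, q = Δφ/Δψ = 0.6148 → d_rh = R√(Δφ²+q²Δλ²) = 9636.9 km
Excess = (9636.9 − 8907.4) / 8907.4 = 729.5 / 8907.4 = 8.19% ≈ 8.2%

8.2%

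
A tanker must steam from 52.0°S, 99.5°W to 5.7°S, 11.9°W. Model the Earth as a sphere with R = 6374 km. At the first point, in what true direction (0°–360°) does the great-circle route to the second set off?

θ = atan2( sin Δλ·cos φ₂ ,  cos φ₁ sin φ₂ − sin φ₁ cos φ₂ cos Δλ )
  = atan2(+0.9942, -0.0283) = 91.63°

91.6°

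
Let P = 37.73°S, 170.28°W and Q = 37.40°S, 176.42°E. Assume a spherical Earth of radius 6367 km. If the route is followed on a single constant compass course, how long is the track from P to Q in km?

Δψ = ln[tan(π/4+φ₂/2)/tan(π/4+φ₁/2)] = +0.0073;  Δφ = +0.0058 rad,  Δλ = -0.2321 rad
q = Δφ/Δψ = 0.7927
d = R·√(Δφ² + q²Δλ²) = 6367·0.18409 = 1172 km

1172 km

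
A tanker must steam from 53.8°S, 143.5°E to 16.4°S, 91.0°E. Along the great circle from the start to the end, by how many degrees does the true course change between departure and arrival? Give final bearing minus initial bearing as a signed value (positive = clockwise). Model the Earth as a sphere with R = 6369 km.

Initial bearing θ₁ = atan2(sin Δλ cos φ₂, cos φ₁ sin φ₂ − sin φ₁ cos φ₂ cos Δλ) = 291.81°
Final bearing θ₂ = (initial bearing from the destination back to the start) + 180° = 325.14°
Δθ = θ₂ − θ₁ = +33.3°

+33.3°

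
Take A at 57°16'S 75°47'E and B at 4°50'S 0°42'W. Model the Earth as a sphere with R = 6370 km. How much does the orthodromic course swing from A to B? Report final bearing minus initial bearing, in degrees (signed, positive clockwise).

+48.8°

At departure: θ₁ = atan2(sin Δλ cos φ₂, cos φ₁ sin φ₂ − sin φ₁ cos φ₂ cos Δλ) = 278.82°
At arrival: θ₂ = atan2(sin Δλ cos φ₁, −cos φ₂ sin φ₁ + sin φ₂ cos φ₁ cos Δλ) = 327.57°
Δθ = θ₂ − θ₁ = +48.8°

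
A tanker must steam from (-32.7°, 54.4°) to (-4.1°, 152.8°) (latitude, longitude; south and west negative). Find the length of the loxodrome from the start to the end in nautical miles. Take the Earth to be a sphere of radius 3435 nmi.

Rhumb course C = atan2(Δλ, Δψ) with Δψ = ln[tan(π/4+φ₂/2)/tan(π/4+φ₁/2)] = +0.5329, Δλ = +1.7174 → C = 72.76°
d = R·|Δφ| / |cos C| = 3435·0.49916 / 0.29634 = 5786 nmi

5786 nmi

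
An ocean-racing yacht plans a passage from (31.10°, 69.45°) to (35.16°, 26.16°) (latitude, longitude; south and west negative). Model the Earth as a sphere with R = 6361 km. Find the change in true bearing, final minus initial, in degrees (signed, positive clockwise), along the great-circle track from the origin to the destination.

-24.5°

Initial bearing θ₁ = atan2(sin Δλ cos φ₂, cos φ₁ sin φ₂ − sin φ₁ cos φ₂ cos Δλ) = 288.33°
Final bearing θ₂ = (initial bearing from the destination back to the start) + 180° = 263.84°
Δθ = θ₂ − θ₁ = -24.5°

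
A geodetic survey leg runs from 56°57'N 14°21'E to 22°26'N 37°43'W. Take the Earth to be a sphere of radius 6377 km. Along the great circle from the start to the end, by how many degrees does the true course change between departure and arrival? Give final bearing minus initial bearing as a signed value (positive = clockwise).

Initial bearing θ₁ = atan2(sin Δλ cos φ₂, cos φ₁ sin φ₂ − sin φ₁ cos φ₂ cos Δλ) = 249.80°
Final bearing θ₂ = (initial bearing from the destination back to the start) + 180° = 213.62°
Δθ = θ₂ − θ₁ = -36.2°

-36.2°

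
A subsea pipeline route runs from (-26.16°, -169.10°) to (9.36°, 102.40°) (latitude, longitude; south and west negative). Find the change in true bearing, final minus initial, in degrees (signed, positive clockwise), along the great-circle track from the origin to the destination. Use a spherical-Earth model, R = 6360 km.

+17.0°

Initial bearing θ₁ = atan2(sin Δλ cos φ₂, cos φ₁ sin φ₂ − sin φ₁ cos φ₂ cos Δλ) = 279.06°
Final bearing θ₂ = (initial bearing from the destination back to the start) + 180° = 296.06°
Δθ = θ₂ − θ₁ = +17.0°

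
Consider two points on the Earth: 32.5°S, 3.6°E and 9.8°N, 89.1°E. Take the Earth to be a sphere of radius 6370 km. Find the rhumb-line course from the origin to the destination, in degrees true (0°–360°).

Meridional parts: M(φ₁)=-0.6004, M(φ₂)=+0.1719 → ΔM = +0.7722;  Δλ = +1.4923 rad
tan C = Δλ / ΔM = +1.9324 → C = 62.64°

62.6°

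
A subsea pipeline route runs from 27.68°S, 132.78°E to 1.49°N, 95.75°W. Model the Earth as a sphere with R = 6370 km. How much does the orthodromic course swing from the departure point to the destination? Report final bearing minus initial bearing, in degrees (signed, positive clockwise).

-54.9°

At departure: θ₁ = atan2(sin Δλ cos φ₂, cos φ₁ sin φ₂ − sin φ₁ cos φ₂ cos Δλ) = 110.80°
At arrival: θ₂ = atan2(sin Δλ cos φ₁, −cos φ₂ sin φ₁ + sin φ₂ cos φ₁ cos Δλ) = 55.91°
Δθ = θ₂ − θ₁ = -54.9°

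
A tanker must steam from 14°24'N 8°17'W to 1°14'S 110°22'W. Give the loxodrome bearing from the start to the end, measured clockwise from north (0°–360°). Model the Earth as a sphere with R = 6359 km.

261.2°

Δψ = ln[tan(π/4+φ₂/2)/tan(π/4+φ₁/2)] = -0.2755
Δλ = -1.7817 rad (taken the short way round)
course = atan2(Δλ, Δψ) = 261.21°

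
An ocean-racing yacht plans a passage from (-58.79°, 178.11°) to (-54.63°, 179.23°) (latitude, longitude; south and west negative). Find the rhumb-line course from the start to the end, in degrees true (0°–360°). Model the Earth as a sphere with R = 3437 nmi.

Δψ = ln[tan(π/4+φ₂/2)/tan(π/4+φ₁/2)] = +0.1324
Δλ = +0.0195 rad (taken the short way round)
course = atan2(Δλ, Δψ) = 8.40°

8.4°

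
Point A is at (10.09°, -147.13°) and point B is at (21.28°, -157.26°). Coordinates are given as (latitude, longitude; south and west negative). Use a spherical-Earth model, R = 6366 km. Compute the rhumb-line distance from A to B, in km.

Rhumb course C = atan2(Δλ, Δψ) with Δψ = ln[tan(π/4+φ₂/2)/tan(π/4+φ₁/2)] = +0.2032, Δλ = -0.1768 → C = 318.98°
d = R·|Δφ| / |cos C| = 6366·0.19530 / 0.75446 = 1648 km

1648 km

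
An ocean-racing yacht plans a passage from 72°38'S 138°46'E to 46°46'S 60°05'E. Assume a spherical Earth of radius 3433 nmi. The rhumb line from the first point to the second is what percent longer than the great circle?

Great circle: σ = 0.7444 rad → d_gc = Rσ = 2555.6 nmi
Rhumb: Δφ = +0.4515, Δλ = -1.3733, Δψ = +0.9535, q = Δφ/Δψ = 0.4735 → d_rh = R√(Δφ²+q²Δλ²) = 2717.6 nmi
Excess = (2717.6 − 2555.6) / 2555.6 = 162.0 / 2555.6 = 6.34% ≈ 6.3%

6.3%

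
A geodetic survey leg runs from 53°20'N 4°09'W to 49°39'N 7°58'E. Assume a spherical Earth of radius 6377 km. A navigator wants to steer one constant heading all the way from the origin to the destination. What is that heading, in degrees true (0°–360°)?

116.0°

Meridional parts: M(φ₁)=+1.1045, M(φ₂)=+1.0012 → ΔM = -0.1033;  Δλ = +0.2115 rad
tan C = Δλ / ΔM = -2.0467 → C = 116.04°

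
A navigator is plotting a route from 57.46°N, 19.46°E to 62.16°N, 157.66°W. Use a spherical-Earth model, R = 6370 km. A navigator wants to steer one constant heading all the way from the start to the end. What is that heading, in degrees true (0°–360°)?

Δψ = ln[tan(π/4+φ₂/2)/tan(π/4+φ₁/2)] = +0.1634
Δλ = -3.0913 rad (taken the short way round)
course = atan2(Δλ, Δψ) = 273.03°

273.0°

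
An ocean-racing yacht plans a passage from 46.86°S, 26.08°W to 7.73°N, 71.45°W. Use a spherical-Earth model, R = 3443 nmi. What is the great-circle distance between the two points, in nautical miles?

cos σ = sin φ₁ sin φ₂ + cos φ₁ cos φ₂ cos Δλ
      = sin(-46.86°)sin(7.73°) + cos(-46.86°)cos(7.73°)cos(-45.37°) = 0.3779
σ = 67.799° → d = Rσ = 3443·1.18331 = 4074 nmi

4074 nmi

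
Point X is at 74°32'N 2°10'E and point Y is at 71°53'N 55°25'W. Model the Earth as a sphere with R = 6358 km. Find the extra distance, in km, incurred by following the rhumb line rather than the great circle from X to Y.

Great circle: cos σ = sin φ₁ sin φ₂ + cos φ₁ cos φ₂ cos Δλ,  σ = 0.2821 rad → d_gc = 1793.9 km
Rhumb line: Δψ = -0.1604, q = Δφ/Δψ = 0.2883, d_rh = R√(Δφ²+q²Δλ²) = 1865.5 km
Excess = 1865.5 − 1793.9 = 71.6 ≈ 72 km

72 km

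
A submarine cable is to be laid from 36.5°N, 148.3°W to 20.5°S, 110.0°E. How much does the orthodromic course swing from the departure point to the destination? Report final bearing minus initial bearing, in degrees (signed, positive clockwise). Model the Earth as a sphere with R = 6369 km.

-22.0°

At departure: θ₁ = atan2(sin Δλ cos φ₂, cos φ₁ sin φ₂ − sin φ₁ cos φ₂ cos Δλ) = 259.59°
At arrival: θ₂ = atan2(sin Δλ cos φ₁, −cos φ₂ sin φ₁ + sin φ₂ cos φ₁ cos Δλ) = 237.57°
Δθ = θ₂ − θ₁ = -22.0°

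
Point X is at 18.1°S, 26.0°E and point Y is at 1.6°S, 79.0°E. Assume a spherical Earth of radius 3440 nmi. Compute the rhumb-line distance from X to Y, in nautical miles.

Rhumb course C = atan2(Δλ, Δψ) with Δψ = ln[tan(π/4+φ₂/2)/tan(π/4+φ₁/2)] = +0.2934, Δλ = +0.9250 → C = 72.40°
d = R·|Δφ| / |cos C| = 3440·0.28798 / 0.30230 = 3277 nmi

3277 nmi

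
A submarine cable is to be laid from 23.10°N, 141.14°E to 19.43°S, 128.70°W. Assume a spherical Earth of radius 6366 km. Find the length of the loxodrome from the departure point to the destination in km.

10861 km

Δψ = ln[tan(π/4+φ₂/2)/tan(π/4+φ₁/2)] = -0.7604;  Δφ = -0.7423 rad,  Δλ = +1.5736 rad
q = Δφ/Δψ = 0.9762
d = R·√(Δφ² + q²Δλ²) = 6366·1.70611 = 10861 km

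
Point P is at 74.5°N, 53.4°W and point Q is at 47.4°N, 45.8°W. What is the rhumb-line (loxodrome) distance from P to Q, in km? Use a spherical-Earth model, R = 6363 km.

3033 km

Δψ = ln[tan(π/4+φ₂/2)/tan(π/4+φ₁/2)] = -1.0525;  Δφ = -0.4730 rad,  Δλ = +0.1326 rad
q = Δφ/Δψ = 0.4494
d = R·√(Δφ² + q²Δλ²) = 6363·0.47673 = 3033 km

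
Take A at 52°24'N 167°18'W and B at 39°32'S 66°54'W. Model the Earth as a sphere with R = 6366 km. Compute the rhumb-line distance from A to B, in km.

Rhumb course C = atan2(Δλ, Δψ) with Δψ = ln[tan(π/4+φ₂/2)/tan(π/4+φ₁/2)] = -1.8299, Δλ = +1.7523 → C = 136.24°
d = R·|Δφ| / |cos C| = 6366·1.60454 / 0.72225 = 14143 km

14143 km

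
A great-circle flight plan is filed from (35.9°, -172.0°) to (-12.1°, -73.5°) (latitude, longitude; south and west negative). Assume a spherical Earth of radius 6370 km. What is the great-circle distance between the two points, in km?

11550 km

Haversine: a = sin²(Δφ/2)+cos φ₁ cos φ₂ sin²(Δλ/2) = 0.61999;  σ = 2·atan2(√a,√(1−a))
σ = 103.886° → d = Rσ = 6370·1.81315 = 11550 km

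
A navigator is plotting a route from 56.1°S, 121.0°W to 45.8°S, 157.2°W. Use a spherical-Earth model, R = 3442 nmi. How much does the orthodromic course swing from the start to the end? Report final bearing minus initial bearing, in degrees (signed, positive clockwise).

Initial bearing θ₁ = atan2(sin Δλ cos φ₂, cos φ₁ sin φ₂ − sin φ₁ cos φ₂ cos Δλ) = 279.26°
Final bearing θ₂ = (initial bearing from the destination back to the start) + 180° = 307.85°
Δθ = θ₂ − θ₁ = +28.6°

+28.6°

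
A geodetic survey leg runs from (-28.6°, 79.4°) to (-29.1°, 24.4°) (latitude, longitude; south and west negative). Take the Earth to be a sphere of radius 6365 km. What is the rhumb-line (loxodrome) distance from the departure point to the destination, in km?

Δψ = ln[tan(π/4+φ₂/2)/tan(π/4+φ₁/2)] = -0.0100;  Δφ = -0.0087 rad,  Δλ = -0.9599 rad
q = Δφ/Δψ = 0.8759
d = R·√(Δφ² + q²Δλ²) = 6365·0.84083 = 5352 km

5352 km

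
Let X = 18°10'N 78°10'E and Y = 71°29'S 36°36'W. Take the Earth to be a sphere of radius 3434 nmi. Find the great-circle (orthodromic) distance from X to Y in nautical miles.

6890 nmi

cos σ = sin φ₁ sin φ₂ + cos φ₁ cos φ₂ cos Δλ
      = sin(18.17°)sin(-71.48°) + cos(18.17°)cos(-71.48°)cos(-114.77°) = -0.4221
σ = 114.964° → d = Rσ = 3434·2.00650 = 6890 nmi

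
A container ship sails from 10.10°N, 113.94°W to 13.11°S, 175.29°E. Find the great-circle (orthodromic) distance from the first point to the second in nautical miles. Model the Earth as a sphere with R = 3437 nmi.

cos σ = sin φ₁ sin φ₂ + cos φ₁ cos φ₂ cos Δλ
      = sin(10.10°)sin(-13.11°) + cos(10.10°)cos(-13.11°)cos(-70.77°) = 0.2760
σ = 73.977° → d = Rσ = 3437·1.29114 = 4438 nmi

4438 nmi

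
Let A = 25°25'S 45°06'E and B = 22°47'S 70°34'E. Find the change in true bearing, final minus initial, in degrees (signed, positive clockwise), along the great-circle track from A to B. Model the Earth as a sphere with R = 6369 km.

-10.5°

Initial bearing θ₁ = atan2(sin Δλ cos φ₂, cos φ₁ sin φ₂ − sin φ₁ cos φ₂ cos Δλ) = 88.92°
Final bearing θ₂ = (initial bearing from the destination back to the start) + 180° = 78.37°
Δθ = θ₂ − θ₁ = -10.5°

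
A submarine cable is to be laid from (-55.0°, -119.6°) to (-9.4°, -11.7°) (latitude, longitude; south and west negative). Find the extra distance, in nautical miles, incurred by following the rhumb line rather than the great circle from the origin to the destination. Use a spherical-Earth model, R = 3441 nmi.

Great circle: cos σ = sin φ₁ sin φ₂ + cos φ₁ cos φ₂ cos Δλ,  σ = 1.6109 rad → d_gc = 5543.3 nmi
Rhumb line: Δψ = +0.9894, q = Δφ/Δψ = 0.8044, d_rh = R√(Δφ²+q²Δλ²) = 5888.1 nmi
Excess = 5888.1 − 5543.3 = 344.8 ≈ 345 nmi

345 nmi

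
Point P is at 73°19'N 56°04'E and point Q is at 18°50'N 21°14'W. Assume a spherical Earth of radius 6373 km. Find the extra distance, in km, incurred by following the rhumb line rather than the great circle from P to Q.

Great circle: cos σ = sin φ₁ sin φ₂ + cos φ₁ cos φ₂ cos Δλ,  σ = 1.1929 rad → d_gc = 7602.4 km
Rhumb line: Δψ = -1.5851, q = Δφ/Δψ = 0.5999, d_rh = R√(Δφ²+q²Δλ²) = 7958.1 km
Excess = 7958.1 − 7602.4 = 355.7 ≈ 356 km

356 km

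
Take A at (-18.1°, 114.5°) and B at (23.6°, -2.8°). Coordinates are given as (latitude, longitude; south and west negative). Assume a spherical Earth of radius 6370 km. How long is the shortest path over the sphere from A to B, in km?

13518 km

Haversine: a = sin²(Δφ/2)+cos φ₁ cos φ₂ sin²(Δλ/2) = 0.76194;  σ = 2·atan2(√a,√(1−a))
σ = 121.592° → d = Rσ = 6370·2.12219 = 13518 km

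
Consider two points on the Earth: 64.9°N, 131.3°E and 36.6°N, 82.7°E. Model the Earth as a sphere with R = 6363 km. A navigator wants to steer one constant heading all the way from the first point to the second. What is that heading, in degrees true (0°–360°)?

Meridional parts: M(φ₁)=+1.5023, M(φ₂)=+0.6873 → ΔM = -0.8151;  Δλ = -0.8482 rad
tan C = Δλ / ΔM = +1.0407 → C = 226.14°

226.1°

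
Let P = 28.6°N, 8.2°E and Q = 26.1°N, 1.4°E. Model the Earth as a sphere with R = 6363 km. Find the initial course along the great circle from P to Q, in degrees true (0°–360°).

249.1°

N = sin Δλ·cos φ₂ = -0.1063;  D = cos φ₁ sin φ₂ − sin φ₁ cos φ₂ cos Δλ = -0.0406
initial course = atan2(N, D) = 249.10°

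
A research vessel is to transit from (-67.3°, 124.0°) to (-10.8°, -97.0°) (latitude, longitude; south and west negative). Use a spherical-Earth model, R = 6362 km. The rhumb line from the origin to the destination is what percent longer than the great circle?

16.1%

Great circle: σ = 1.6843 rad → d_gc = Rσ = 10715.3 km
Rhumb: Δφ = +0.9861, Δλ = +2.4260, Δψ = +1.4162, q = Δφ/Δψ = 0.6963 → d_rh = R√(Δφ²+q²Δλ²) = 12444.2 km
Excess = (12444.2 − 10715.3) / 10715.3 = 1728.9 / 10715.3 = 16.13% ≈ 16.1%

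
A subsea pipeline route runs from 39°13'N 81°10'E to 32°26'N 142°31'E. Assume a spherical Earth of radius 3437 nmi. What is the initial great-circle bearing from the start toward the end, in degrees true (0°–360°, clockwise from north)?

77.8°

N = sin Δλ·cos φ₂ = +0.7407;  D = cos φ₁ sin φ₂ − sin φ₁ cos φ₂ cos Δλ = +0.1597
initial course = atan2(N, D) = 77.84°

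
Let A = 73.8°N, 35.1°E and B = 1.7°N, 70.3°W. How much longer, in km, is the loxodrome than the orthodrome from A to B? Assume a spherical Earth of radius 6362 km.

Great circle: cos σ = sin φ₁ sin φ₂ + cos φ₁ cos φ₂ cos Δλ,  σ = 1.6164 rad → d_gc = 10283.4 km
Rhumb line: Δψ = -1.9200, q = Δφ/Δψ = 0.6554, d_rh = R√(Δφ²+q²Δλ²) = 11087.4 km
Excess = 11087.4 − 10283.4 = 804.0 ≈ 804 km

804 km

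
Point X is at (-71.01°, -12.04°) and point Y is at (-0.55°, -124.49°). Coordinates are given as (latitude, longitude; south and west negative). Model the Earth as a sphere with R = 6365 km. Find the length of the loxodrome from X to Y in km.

Δψ = ln[tan(π/4+φ₂/2)/tan(π/4+φ₁/2)] = +1.7786;  Δφ = +1.2298 rad,  Δλ = -1.9626 rad
q = Δφ/Δψ = 0.6914
d = R·√(Δφ² + q²Δλ²) = 6365·1.83130 = 11656 km

11656 km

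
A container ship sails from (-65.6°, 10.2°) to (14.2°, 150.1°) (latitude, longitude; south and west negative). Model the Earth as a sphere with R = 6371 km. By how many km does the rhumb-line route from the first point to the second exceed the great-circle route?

Great circle: cos σ = sin φ₁ sin φ₂ + cos φ₁ cos φ₂ cos Δλ,  σ = 2.1291 rad → d_gc = 13564.4 km
Rhumb line: Δψ = +1.7819, q = Δφ/Δψ = 0.7816, d_rh = R√(Δφ²+q²Δλ²) = 15052.4 km
Excess = 15052.4 − 13564.4 = 1488.0 ≈ 1488 km

1488 km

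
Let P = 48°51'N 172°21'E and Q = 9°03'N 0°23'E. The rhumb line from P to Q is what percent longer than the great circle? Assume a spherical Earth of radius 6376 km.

Great circle: σ = 2.1235 rad → d_gc = Rσ = 13539.7 km
Rhumb: Δφ = -0.6946, Δλ = -3.0014, Δψ = -0.8212, q = Δφ/Δψ = 0.8459 → d_rh = R√(Δφ²+q²Δλ²) = 16782.3 km
Excess = (16782.3 − 13539.7) / 13539.7 = 3242.6 / 13539.7 = 23.949% ≈ 23.9%

23.9%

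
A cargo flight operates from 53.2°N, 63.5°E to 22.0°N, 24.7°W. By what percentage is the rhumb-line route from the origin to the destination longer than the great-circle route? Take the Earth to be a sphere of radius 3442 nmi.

Great circle: σ = 1.2478 rad → d_gc = Rσ = 4294.9 nmi
Rhumb: Δφ = -0.5445, Δλ = -1.5394, Δψ = -0.7069, q = Δφ/Δψ = 0.7704 → d_rh = R√(Δφ²+q²Δλ²) = 4491.5 nmi
Excess = (4491.5 − 4294.9) / 4294.9 = 196.6 / 4294.9 = 4.58% ≈ 4.6%

4.6%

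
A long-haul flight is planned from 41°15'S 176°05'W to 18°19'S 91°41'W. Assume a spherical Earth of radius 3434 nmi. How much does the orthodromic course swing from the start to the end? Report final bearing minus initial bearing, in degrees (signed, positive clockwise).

-49.4°

At departure: θ₁ = atan2(sin Δλ cos φ₂, cos φ₁ sin φ₂ − sin φ₁ cos φ₂ cos Δλ) = 100.51°
At arrival: θ₂ = atan2(sin Δλ cos φ₁, −cos φ₂ sin φ₁ + sin φ₂ cos φ₁ cos Δλ) = 51.14°
Δθ = θ₂ − θ₁ = -49.4°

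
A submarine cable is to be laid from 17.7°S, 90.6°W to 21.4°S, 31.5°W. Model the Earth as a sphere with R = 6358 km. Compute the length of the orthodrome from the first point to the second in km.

cos σ = sin φ₁ sin φ₂ + cos φ₁ cos φ₂ cos Δλ
      = sin(-17.70°)sin(-21.40°) + cos(-17.70°)cos(-21.40°)cos(59.10°) = 0.5664
σ = 55.498° → d = Rσ = 6358·0.96862 = 6158 km

6158 km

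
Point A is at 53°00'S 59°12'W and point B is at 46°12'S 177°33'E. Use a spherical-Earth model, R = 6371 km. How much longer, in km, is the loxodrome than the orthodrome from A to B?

1152 km

Great circle: cos σ = sin φ₁ sin φ₂ + cos φ₁ cos φ₂ cos Δλ,  σ = 1.2153 rad → d_gc = 7742.8 km
Rhumb line: Δψ = +0.1835, q = Δφ/Δψ = 0.6467, d_rh = R√(Δφ²+q²Δλ²) = 8894.9 km
Excess = 8894.9 − 7742.8 = 1152.1 ≈ 1152 km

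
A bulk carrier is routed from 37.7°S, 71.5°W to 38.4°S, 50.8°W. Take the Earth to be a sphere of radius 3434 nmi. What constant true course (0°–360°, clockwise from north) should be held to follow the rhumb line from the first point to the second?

Meridional parts: M(φ₁)=-0.7114, M(φ₂)=-0.7269 → ΔM = -0.0155;  Δλ = +0.3613 rad
tan C = Δλ / ΔM = -23.2864 → C = 92.46°

92.5°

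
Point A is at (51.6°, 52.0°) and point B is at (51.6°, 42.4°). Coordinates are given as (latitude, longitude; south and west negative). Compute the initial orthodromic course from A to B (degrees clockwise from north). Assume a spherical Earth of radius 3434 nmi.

θ = atan2( sin Δλ·cos φ₂ ,  cos φ₁ sin φ₂ − sin φ₁ cos φ₂ cos Δλ )
  = atan2(-0.1036, +0.0068) = 273.77°

273.8°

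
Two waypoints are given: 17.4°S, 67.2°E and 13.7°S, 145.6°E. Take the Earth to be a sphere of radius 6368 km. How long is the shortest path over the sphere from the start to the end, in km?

8346 km

cos σ = sin φ₁ sin φ₂ + cos φ₁ cos φ₂ cos Δλ
      = sin(-17.40°)sin(-13.70°) + cos(-17.40°)cos(-13.70°)cos(78.40°) = 0.2572
σ = 75.094° → d = Rσ = 6368·1.31063 = 8346 km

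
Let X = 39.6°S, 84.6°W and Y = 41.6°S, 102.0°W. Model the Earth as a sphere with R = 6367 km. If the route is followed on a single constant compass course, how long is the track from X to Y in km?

1485 km

Rhumb course C = atan2(Δλ, Δψ) with Δψ = ln[tan(π/4+φ₂/2)/tan(π/4+φ₁/2)] = -0.0460, Δλ = -0.3037 → C = 261.39°
d = R·|Δφ| / |cos C| = 6367·0.03491 / 0.14970 = 1485 km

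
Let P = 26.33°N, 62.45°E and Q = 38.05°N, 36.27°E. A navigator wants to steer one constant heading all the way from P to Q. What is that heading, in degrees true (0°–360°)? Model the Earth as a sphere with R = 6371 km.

298.0°

Δψ = ln[tan(π/4+φ₂/2)/tan(π/4+φ₁/2)] = +0.2425
Δλ = -0.4569 rad (taken the short way round)
course = atan2(Δλ, Δψ) = 297.95°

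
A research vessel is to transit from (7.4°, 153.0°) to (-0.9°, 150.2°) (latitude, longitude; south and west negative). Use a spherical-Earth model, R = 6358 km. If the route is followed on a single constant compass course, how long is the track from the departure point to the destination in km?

972 km

Δψ = ln[tan(π/4+φ₂/2)/tan(π/4+φ₁/2)] = -0.1452;  Δφ = -0.1449 rad,  Δλ = -0.0489 rad
q = Δφ/Δψ = 0.9975
d = R·√(Δφ² + q²Δλ²) = 6358·0.15284 = 972 km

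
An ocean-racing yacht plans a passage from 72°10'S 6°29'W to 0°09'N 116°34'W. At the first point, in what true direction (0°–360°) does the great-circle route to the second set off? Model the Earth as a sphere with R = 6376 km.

N = sin Δλ·cos φ₂ = -0.9392;  D = cos φ₁ sin φ₂ − sin φ₁ cos φ₂ cos Δλ = -0.3261
initial course = atan2(N, D) = 250.85°

250.9°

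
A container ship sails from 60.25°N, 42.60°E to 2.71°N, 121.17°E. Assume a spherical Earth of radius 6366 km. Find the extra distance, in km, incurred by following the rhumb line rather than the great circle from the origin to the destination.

265 km

Great circle: cos σ = sin φ₁ sin φ₂ + cos φ₁ cos φ₂ cos Δλ,  σ = 1.4311 rad → d_gc = 9110.2 km
Rhumb line: Δψ = -1.2784, q = Δφ/Δψ = 0.7856, d_rh = R√(Δφ²+q²Δλ²) = 9375.5 km
Excess = 9375.5 − 9110.2 = 265.3 ≈ 265 km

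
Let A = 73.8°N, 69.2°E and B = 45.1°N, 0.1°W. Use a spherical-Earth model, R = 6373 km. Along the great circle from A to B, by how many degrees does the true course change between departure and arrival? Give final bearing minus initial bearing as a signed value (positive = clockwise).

-63.1°

At departure: θ₁ = atan2(sin Δλ cos φ₂, cos φ₁ sin φ₂ − sin φ₁ cos φ₂ cos Δλ) = 266.36°
At arrival: θ₂ = atan2(sin Δλ cos φ₁, −cos φ₂ sin φ₁ + sin φ₂ cos φ₁ cos Δλ) = 203.23°
Δθ = θ₂ − θ₁ = -63.1°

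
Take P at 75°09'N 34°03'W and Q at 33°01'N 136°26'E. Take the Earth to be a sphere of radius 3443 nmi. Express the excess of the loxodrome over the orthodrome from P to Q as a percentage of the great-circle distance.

36.0%

Great circle: σ = 1.2506 rad → d_gc = Rσ = 4305.9 nmi
Rhumb: Δφ = -0.7354, Δλ = +2.9755, Δψ = -1.4267, q = Δφ/Δψ = 0.5154 → d_rh = R√(Δφ²+q²Δλ²) = 5856.1 nmi
Excess = (5856.1 − 4305.9) / 4305.9 = 1550.2 / 4305.9 = 36.00% ≈ 36.0%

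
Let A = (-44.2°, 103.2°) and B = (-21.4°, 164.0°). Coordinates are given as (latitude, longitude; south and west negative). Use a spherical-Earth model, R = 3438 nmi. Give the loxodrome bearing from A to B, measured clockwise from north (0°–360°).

65.7°

Δψ = ln[tan(π/4+φ₂/2)/tan(π/4+φ₁/2)] = +0.4793
Δλ = +1.0612 rad (taken the short way round)
course = atan2(Δλ, Δψ) = 65.69°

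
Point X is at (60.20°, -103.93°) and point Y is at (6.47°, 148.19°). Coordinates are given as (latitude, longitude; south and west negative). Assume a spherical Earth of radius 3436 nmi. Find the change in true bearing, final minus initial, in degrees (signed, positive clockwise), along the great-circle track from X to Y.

Initial bearing θ₁ = atan2(sin Δλ cos φ₂, cos φ₁ sin φ₂ − sin φ₁ cos φ₂ cos Δλ) = 288.74°
Final bearing θ₂ = (initial bearing from the destination back to the start) + 180° = 208.27°
Δθ = θ₂ − θ₁ = -80.5°

-80.5°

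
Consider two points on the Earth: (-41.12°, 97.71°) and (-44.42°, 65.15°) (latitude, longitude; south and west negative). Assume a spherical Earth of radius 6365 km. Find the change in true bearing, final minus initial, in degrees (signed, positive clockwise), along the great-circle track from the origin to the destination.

At departure: θ₁ = atan2(sin Δλ cos φ₂, cos φ₁ sin φ₂ − sin φ₁ cos φ₂ cos Δλ) = 251.13°
At arrival: θ₂ = atan2(sin Δλ cos φ₁, −cos φ₂ sin φ₁ + sin φ₂ cos φ₁ cos Δλ) = 273.57°
Δθ = θ₂ − θ₁ = +22.4°

+22.4°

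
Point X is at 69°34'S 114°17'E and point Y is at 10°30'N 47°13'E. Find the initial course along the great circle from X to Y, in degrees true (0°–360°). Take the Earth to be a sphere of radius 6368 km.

295.0°

N = sin Δλ·cos φ₂ = -0.9055;  D = cos φ₁ sin φ₂ − sin φ₁ cos φ₂ cos Δλ = +0.4226
initial course = atan2(N, D) = 295.02°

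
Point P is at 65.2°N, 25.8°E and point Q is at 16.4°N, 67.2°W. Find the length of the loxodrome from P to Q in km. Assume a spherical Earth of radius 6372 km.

9011 km

Δψ = ln[tan(π/4+φ₂/2)/tan(π/4+φ₁/2)] = -1.2245;  Δφ = -0.8517 rad,  Δλ = -1.6232 rad
q = Δφ/Δψ = 0.6956
d = R·√(Δφ² + q²Δλ²) = 6372·1.41423 = 9011 km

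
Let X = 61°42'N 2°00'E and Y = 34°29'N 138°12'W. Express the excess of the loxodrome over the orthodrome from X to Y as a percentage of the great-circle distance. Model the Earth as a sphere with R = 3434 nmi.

Great circle: σ = 1.3712 rad → d_gc = Rσ = 4708.7 nmi
Rhumb: Δφ = -0.4750, Δλ = -2.4470, Δψ = -0.7360, q = Δφ/Δψ = 0.6454 → d_rh = R√(Δφ²+q²Δλ²) = 5663.1 nmi
Excess = (5663.1 − 4708.7) / 4708.7 = 954.4 / 4708.7 = 20.27% ≈ 20.3%

20.3%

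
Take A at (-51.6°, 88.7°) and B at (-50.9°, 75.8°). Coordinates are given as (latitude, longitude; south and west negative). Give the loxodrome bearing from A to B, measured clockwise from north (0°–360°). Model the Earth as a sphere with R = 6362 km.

275.0°

Meridional parts: M(φ₁)=-1.0549, M(φ₂)=-1.0354 → ΔM = +0.0195;  Δλ = -0.2251 rad
tan C = Δλ / ΔM = -11.5346 → C = 274.95°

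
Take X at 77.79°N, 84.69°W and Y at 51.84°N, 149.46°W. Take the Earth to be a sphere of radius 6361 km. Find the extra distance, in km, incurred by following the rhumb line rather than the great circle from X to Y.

Great circle: cos σ = sin φ₁ sin φ₂ + cos φ₁ cos φ₂ cos Δλ,  σ = 0.6020 rad → d_gc = 3829.4 km
Rhumb line: Δψ = -1.1737, q = Δφ/Δψ = 0.3859, d_rh = R√(Δφ²+q²Δλ²) = 4000.0 km
Excess = 4000.0 − 3829.4 = 170.6 ≈ 171 km

171 km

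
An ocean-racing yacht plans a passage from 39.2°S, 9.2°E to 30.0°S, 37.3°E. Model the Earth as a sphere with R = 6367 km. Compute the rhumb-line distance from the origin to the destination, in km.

2761 km

Rhumb course C = atan2(Δλ, Δψ) with Δψ = ln[tan(π/4+φ₂/2)/tan(π/4+φ₁/2)] = +0.1955, Δλ = +0.4904 → C = 68.27°
d = R·|Δφ| / |cos C| = 6367·0.16057 / 0.37026 = 2761 km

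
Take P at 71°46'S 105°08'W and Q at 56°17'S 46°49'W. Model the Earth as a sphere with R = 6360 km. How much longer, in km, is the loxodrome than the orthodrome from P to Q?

Great circle: cos σ = sin φ₁ sin φ₂ + cos φ₁ cos φ₂ cos Δλ,  σ = 0.4923 rad → d_gc = 3131.0 km
Rhumb line: Δψ = +0.6357, q = Δφ/Δψ = 0.4251, d_rh = R√(Δφ²+q²Δλ²) = 3244.4 km
Excess = 3244.4 − 3131.0 = 113.4 ≈ 113 km

113 km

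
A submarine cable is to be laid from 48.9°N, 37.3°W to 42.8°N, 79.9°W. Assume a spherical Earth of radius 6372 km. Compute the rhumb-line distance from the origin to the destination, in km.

Rhumb course C = atan2(Δλ, Δψ) with Δψ = ln[tan(π/4+φ₂/2)/tan(π/4+φ₁/2)] = -0.1531, Δλ = -0.7435 → C = 258.37°
d = R·|Δφ| / |cos C| = 6372·0.10647 / 0.20165 = 3364 km

3364 km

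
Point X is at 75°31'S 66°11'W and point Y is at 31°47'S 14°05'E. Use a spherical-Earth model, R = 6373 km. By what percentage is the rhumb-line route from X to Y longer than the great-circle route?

5.9%

Great circle: σ = 0.9933 rad → d_gc = Rσ = 6330.4 km
Rhumb: Δφ = +0.7633, Δλ = +1.4009, Δψ = +1.4775, q = Δφ/Δψ = 0.5166 → d_rh = R√(Δφ²+q²Δλ²) = 6703.6 km
Excess = (6703.6 − 6330.4) / 6330.4 = 373.2 / 6330.4 = 5.90% ≈ 5.9%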